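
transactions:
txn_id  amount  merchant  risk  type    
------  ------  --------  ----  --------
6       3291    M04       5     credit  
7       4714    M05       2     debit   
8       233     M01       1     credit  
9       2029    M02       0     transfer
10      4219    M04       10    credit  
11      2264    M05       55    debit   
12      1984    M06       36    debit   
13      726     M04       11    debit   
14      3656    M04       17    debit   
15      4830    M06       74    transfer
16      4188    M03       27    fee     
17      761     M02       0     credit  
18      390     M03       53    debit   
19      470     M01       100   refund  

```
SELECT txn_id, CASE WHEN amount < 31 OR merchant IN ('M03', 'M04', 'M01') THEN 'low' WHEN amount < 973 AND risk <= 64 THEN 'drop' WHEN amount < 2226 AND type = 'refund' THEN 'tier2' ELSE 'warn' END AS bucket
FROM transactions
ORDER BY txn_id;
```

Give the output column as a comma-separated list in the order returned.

low, warn, low, warn, low, warn, warn, low, low, warn, low, drop, low, low

txn_id=6: amount < 31 OR merchant IN ('M03', 'M04', 'M01') → low
txn_id=7: ELSE → warn
txn_id=8: amount < 31 OR merchant IN ('M03', 'M04', 'M01') → low
txn_id=9: ELSE → warn
txn_id=10: amount < 31 OR merchant IN ('M03', 'M04', 'M01') → low
txn_id=11: ELSE → warn
txn_id=12: ELSE → warn
txn_id=13: amount < 31 OR merchant IN ('M03', 'M04', 'M01') → low
txn_id=14: amount < 31 OR merchant IN ('M03', 'M04', 'M01') → low
txn_id=15: ELSE → warn
txn_id=16: amount < 31 OR merchant IN ('M03', 'M04', 'M01') → low
txn_id=17: amount < 973 AND risk <= 64 → drop
txn_id=18: amount < 31 OR merchant IN ('M03', 'M04', 'M01') → low
txn_id=19: amount < 31 OR merchant IN ('M03', 'M04', 'M01') → low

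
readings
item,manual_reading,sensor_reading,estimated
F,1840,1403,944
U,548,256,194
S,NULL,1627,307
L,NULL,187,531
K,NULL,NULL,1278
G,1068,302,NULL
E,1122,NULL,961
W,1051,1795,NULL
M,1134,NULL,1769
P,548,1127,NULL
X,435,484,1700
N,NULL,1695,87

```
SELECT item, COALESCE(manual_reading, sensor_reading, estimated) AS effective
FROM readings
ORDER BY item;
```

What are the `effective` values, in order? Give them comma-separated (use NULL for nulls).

1122, 1840, 1068, 1278, 187, 1134, 1695, 548, 1627, 548, 1051, 435

item=E: manual_reading=1122 → 1122
item=F: manual_reading=1840 → 1840
item=G: manual_reading=1068 → 1068
item=K: manual_reading=NULL, sensor_reading=NULL, estimated=1278 → 1278
item=L: manual_reading=NULL, sensor_reading=187 → 187
item=M: manual_reading=1134 → 1134
item=N: manual_reading=NULL, sensor_reading=1695 → 1695
item=P: manual_reading=548 → 548
item=S: manual_reading=NULL, sensor_reading=1627 → 1627
item=U: manual_reading=548 → 548
item=W: manual_reading=1051 → 1051
item=X: manual_reading=435 → 435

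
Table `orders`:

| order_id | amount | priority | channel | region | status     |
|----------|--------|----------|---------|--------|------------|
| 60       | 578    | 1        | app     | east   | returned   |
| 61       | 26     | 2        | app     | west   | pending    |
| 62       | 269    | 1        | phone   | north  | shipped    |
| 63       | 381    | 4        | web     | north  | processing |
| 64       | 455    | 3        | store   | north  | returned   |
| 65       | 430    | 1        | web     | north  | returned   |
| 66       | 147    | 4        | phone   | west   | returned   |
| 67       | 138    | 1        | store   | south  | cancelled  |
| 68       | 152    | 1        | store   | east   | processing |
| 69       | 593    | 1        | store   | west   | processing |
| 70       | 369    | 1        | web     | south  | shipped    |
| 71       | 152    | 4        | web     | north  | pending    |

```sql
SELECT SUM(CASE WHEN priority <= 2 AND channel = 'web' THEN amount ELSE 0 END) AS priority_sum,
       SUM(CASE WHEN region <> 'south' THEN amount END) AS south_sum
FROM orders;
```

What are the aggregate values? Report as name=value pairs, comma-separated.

priority_sum=799, south_sum=3183

[priority_sum: priority <= 2 AND channel = 'web']
order_id=60: ✗
order_id=61: ✗
order_id=62: ✗
order_id=63: ✗
order_id=64: ✗
order_id=65: ✓ → 430
order_id=66: ✗
order_id=67: ✗
order_id=68: ✗
order_id=69: ✗
order_id=70: ✓ → 369
order_id=71: ✗
priority_sum = 430 + 369 = 799
—
[south_sum: region <> 'south']
order_id=60: ✓ → 578
order_id=61: ✓ → 26
order_id=62: ✓ → 269
order_id=63: ✓ → 381
order_id=64: ✓ → 455
order_id=65: ✓ → 430
order_id=66: ✓ → 147
order_id=67: ✗
order_id=68: ✓ → 152
order_id=69: ✓ → 593
order_id=70: ✗
order_id=71: ✓ → 152
south_sum = 578 + 26 + 269 + 381 + 455 + 430 + 147 + 152 + 593 + 152 = 3183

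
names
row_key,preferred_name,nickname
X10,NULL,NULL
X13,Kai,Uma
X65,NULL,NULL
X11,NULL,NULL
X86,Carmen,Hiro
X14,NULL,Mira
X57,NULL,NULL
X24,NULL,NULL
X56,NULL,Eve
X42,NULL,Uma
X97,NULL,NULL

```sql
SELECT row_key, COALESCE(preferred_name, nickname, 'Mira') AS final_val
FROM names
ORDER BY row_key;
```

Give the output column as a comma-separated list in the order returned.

row_key=X10: preferred_name=NULL, nickname=NULL, → literal Mira → Mira
row_key=X11: preferred_name=NULL, nickname=NULL, → literal Mira → Mira
row_key=X13: preferred_name=Kai → Kai
row_key=X14: preferred_name=NULL, nickname=Mira → Mira
row_key=X24: preferred_name=NULL, nickname=NULL, → literal Mira → Mira
row_key=X42: preferred_name=NULL, nickname=Uma → Uma
row_key=X56: preferred_name=NULL, nickname=Eve → Eve
row_key=X57: preferred_name=NULL, nickname=NULL, → literal Mira → Mira
row_key=X65: preferred_name=NULL, nickname=NULL, → literal Mira → Mira
row_key=X86: preferred_name=Carmen → Carmen
row_key=X97: preferred_name=NULL, nickname=NULL, → literal Mira → Mira

Mira, Mira, Kai, Mira, Mira, Uma, Eve, Mira, Mira, Carmen, Mira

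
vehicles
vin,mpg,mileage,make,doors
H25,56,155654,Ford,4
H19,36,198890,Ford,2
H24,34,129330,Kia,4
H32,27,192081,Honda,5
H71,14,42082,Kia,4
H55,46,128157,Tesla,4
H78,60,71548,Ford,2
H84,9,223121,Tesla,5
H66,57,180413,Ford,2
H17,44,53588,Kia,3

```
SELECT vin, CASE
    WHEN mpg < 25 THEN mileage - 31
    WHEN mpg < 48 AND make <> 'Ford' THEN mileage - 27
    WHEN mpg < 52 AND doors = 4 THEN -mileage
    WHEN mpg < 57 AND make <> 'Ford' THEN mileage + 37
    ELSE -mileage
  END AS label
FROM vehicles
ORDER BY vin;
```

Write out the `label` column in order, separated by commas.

53561, -198890, 129303, -155654, 192054, 128130, -180413, 42051, -71548, 223090

vin=H17: mpg < 48 AND make <> 'Ford' → 53561
vin=H19: ELSE → -198890
vin=H24: mpg < 48 AND make <> 'Ford' → 129303
vin=H25: ELSE → -155654
vin=H32: mpg < 48 AND make <> 'Ford' → 192054
vin=H55: mpg < 48 AND make <> 'Ford' → 128130
vin=H66: ELSE → -180413
vin=H71: mpg < 25 → 42051
vin=H78: ELSE → -71548
vin=H84: mpg < 25 → 223090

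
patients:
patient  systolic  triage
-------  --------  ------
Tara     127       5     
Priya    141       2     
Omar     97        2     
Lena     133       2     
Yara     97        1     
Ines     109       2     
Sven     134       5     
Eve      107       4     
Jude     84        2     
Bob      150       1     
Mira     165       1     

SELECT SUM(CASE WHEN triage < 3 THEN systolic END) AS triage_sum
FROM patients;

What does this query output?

976

patient=Tara: ✗
patient=Priya: ✓ → 141
patient=Omar: ✓ → 97
patient=Lena: ✓ → 133
patient=Yara: ✓ → 97
patient=Ines: ✓ → 109
patient=Sven: ✗
patient=Eve: ✗
patient=Jude: ✓ → 84
patient=Bob: ✓ → 150
patient=Mira: ✓ → 165
triage_sum = 141 + 97 + 133 + 97 + 109 + 84 + 150 + 165 = 976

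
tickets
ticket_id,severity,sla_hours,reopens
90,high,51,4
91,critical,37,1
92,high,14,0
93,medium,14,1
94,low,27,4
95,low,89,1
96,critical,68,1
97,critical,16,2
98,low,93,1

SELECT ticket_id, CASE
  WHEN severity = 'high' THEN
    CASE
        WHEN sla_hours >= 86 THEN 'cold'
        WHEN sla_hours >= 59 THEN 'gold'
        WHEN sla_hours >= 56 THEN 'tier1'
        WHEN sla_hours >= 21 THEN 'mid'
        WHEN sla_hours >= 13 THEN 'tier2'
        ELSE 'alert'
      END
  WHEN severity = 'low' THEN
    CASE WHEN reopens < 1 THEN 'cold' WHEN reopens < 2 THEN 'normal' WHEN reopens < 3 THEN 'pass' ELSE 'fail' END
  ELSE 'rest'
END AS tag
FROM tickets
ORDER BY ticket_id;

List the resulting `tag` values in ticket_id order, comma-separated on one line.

mid, rest, tier2, rest, fail, normal, rest, rest, normal

ticket_id=90: severity='high' → inner[sla_hours >= 21] → mid
ticket_id=91: severity='critical' → outer ELSE → rest
ticket_id=92: severity='high' → inner[sla_hours >= 13] → tier2
ticket_id=93: severity='medium' → outer ELSE → rest
ticket_id=94: severity='low' → inner[ELSE] → fail
ticket_id=95: severity='low' → inner[reopens < 2] → normal
ticket_id=96: severity='critical' → outer ELSE → rest
ticket_id=97: severity='critical' → outer ELSE → rest
ticket_id=98: severity='low' → inner[reopens < 2] → normal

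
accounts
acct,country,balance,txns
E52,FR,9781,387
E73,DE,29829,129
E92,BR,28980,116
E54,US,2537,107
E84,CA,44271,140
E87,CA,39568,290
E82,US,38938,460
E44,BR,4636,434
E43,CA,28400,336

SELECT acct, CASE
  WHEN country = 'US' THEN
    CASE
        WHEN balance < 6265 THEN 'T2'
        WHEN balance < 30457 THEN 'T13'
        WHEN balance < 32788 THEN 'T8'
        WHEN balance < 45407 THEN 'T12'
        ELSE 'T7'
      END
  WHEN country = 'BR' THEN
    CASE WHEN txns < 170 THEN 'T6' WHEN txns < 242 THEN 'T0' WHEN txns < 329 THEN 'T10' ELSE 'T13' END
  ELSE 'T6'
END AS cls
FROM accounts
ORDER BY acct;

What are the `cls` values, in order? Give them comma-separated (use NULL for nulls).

T6, T13, T6, T2, T6, T12, T6, T6, T6

acct=E43: country='CA' → outer ELSE → T6
acct=E44: country='BR' → inner[ELSE] → T13
acct=E52: country='FR' → outer ELSE → T6
acct=E54: country='US' → inner[balance < 6265] → T2
acct=E73: country='DE' → outer ELSE → T6
acct=E82: country='US' → inner[balance < 45407] → T12
acct=E84: country='CA' → outer ELSE → T6
acct=E87: country='CA' → outer ELSE → T6
acct=E92: country='BR' → inner[txns < 170] → T6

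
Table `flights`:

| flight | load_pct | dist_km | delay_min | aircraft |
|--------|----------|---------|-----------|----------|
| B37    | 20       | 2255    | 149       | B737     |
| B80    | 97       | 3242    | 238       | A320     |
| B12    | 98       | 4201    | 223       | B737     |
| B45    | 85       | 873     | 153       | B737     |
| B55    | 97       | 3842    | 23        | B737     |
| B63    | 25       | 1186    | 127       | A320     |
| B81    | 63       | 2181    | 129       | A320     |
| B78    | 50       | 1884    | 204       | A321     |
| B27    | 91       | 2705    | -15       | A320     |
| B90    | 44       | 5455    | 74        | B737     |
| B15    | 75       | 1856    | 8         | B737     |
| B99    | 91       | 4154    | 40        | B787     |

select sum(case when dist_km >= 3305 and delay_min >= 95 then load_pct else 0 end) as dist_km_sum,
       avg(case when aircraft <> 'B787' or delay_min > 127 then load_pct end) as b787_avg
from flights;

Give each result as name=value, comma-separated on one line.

[dist_km_sum: dist_km >= 3305 and delay_min >= 95]
flight=B37: ✗
flight=B80: ✗
flight=B12: ✓ → 98
flight=B45: ✗
flight=B55: ✗
flight=B63: ✗
flight=B81: ✗
flight=B78: ✗
flight=B27: ✗
flight=B90: ✗
flight=B15: ✗
flight=B99: ✗
dist_km_sum = 98
—
[b787_avg: aircraft <> 'B787' or delay_min > 127]
flight=B37: ✓ → 20
flight=B80: ✓ → 97
flight=B12: ✓ → 98
flight=B45: ✓ → 85
flight=B55: ✓ → 97
flight=B63: ✓ → 25
flight=B81: ✓ → 63
flight=B78: ✓ → 50
flight=B27: ✓ → 91
flight=B90: ✓ → 44
flight=B15: ✓ → 75
flight=B99: ✗
b787_avg = (20 + 97 + 98 + 85 + 97 + 25 + 63 + 50 + 91 + 44 + 75) / 11 = 67.7272727273

dist_km_sum=98, b787_avg=67.7272727273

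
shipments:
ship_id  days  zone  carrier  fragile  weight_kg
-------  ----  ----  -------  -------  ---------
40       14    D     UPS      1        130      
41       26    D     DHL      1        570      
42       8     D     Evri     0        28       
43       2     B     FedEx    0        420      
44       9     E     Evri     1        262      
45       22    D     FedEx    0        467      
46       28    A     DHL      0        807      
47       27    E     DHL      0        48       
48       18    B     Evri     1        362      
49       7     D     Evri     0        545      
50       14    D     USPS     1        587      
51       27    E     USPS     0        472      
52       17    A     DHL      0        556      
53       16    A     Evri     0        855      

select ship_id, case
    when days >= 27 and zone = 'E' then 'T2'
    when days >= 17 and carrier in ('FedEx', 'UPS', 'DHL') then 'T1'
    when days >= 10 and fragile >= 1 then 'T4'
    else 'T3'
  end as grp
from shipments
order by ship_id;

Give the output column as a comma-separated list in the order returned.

T4, T1, T3, T3, T3, T1, T1, T2, T4, T3, T4, T2, T1, T3

ship_id=40: days >= 10 and fragile >= 1 → T4
ship_id=41: days >= 17 and carrier in ('FedEx', 'UPS', 'DHL') → T1
ship_id=42: ELSE → T3
ship_id=43: ELSE → T3
ship_id=44: ELSE → T3
ship_id=45: days >= 17 and carrier in ('FedEx', 'UPS', 'DHL') → T1
ship_id=46: days >= 17 and carrier in ('FedEx', 'UPS', 'DHL') → T1
ship_id=47: days >= 27 and zone = 'E' → T2
ship_id=48: days >= 10 and fragile >= 1 → T4
ship_id=49: ELSE → T3
ship_id=50: days >= 10 and fragile >= 1 → T4
ship_id=51: days >= 27 and zone = 'E' → T2
ship_id=52: days >= 17 and carrier in ('FedEx', 'UPS', 'DHL') → T1
ship_id=53: ELSE → T3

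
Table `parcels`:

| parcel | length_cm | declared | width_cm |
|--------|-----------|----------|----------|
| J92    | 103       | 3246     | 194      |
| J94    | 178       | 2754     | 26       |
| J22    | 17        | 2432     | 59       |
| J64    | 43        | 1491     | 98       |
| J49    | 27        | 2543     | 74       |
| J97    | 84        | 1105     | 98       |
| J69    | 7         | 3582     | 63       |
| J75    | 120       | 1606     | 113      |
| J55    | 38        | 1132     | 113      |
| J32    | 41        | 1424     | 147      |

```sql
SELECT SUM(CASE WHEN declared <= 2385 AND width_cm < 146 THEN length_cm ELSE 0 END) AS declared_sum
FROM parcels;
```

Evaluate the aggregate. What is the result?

parcel=J92: ✗
parcel=J94: ✗
parcel=J22: ✗
parcel=J64: ✓ → 43
parcel=J49: ✗
parcel=J97: ✓ → 84
parcel=J69: ✗
parcel=J75: ✓ → 120
parcel=J55: ✓ → 38
parcel=J32: ✗
declared_sum = 43 + 84 + 120 + 38 = 285

285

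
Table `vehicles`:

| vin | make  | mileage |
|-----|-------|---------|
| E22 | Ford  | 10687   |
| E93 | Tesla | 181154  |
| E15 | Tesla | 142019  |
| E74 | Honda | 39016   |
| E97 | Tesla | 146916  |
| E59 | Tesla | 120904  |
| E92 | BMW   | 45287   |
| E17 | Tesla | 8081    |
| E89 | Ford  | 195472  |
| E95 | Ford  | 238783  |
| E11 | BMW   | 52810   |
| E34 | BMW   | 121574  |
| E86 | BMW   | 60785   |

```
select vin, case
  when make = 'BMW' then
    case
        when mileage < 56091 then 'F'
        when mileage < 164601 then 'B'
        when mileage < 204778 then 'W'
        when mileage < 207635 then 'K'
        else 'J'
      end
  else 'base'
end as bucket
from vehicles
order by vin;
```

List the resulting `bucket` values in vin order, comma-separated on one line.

vin=E11: make='BMW' → inner[mileage < 56091] → F
vin=E15: make='Tesla' → outer ELSE → base
vin=E17: make='Tesla' → outer ELSE → base
vin=E22: make='Ford' → outer ELSE → base
vin=E34: make='BMW' → inner[mileage < 164601] → B
vin=E59: make='Tesla' → outer ELSE → base
vin=E74: make='Honda' → outer ELSE → base
vin=E86: make='BMW' → inner[mileage < 164601] → B
vin=E89: make='Ford' → outer ELSE → base
vin=E92: make='BMW' → inner[mileage < 56091] → F
vin=E93: make='Tesla' → outer ELSE → base
vin=E95: make='Ford' → outer ELSE → base
vin=E97: make='Tesla' → outer ELSE → base

F, base, base, base, B, base, base, B, base, F, base, base, base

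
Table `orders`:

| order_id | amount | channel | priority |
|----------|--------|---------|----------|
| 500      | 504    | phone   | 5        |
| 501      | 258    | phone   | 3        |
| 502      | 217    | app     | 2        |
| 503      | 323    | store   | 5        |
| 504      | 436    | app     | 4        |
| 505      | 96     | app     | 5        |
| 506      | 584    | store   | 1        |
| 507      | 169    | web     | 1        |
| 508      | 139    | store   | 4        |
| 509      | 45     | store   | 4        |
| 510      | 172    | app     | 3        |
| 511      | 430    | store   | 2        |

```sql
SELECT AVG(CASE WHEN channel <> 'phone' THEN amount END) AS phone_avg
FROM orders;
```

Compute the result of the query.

261.1

order_id=500: ✗
order_id=501: ✗
order_id=502: ✓ → 217
order_id=503: ✓ → 323
order_id=504: ✓ → 436
order_id=505: ✓ → 96
order_id=506: ✓ → 584
order_id=507: ✓ → 169
order_id=508: ✓ → 139
order_id=509: ✓ → 45
order_id=510: ✓ → 172
order_id=511: ✓ → 430
phone_avg = (217 + 323 + 436 + 96 + 584 + 169 + 139 + 45 + 172 + 430) / 10 = 261.1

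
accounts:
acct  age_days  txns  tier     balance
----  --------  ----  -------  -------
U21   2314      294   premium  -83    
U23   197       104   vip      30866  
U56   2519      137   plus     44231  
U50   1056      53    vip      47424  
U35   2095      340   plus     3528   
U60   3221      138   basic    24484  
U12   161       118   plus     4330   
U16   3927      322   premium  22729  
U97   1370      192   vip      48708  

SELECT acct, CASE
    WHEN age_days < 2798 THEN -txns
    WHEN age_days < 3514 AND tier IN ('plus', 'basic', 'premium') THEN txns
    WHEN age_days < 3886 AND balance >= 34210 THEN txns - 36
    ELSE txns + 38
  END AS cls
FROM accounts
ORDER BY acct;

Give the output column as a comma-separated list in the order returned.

acct=U12: age_days < 2798 → -118
acct=U16: ELSE → 360
acct=U21: age_days < 2798 → -294
acct=U23: age_days < 2798 → -104
acct=U35: age_days < 2798 → -340
acct=U50: age_days < 2798 → -53
acct=U56: age_days < 2798 → -137
acct=U60: age_days < 3514 AND tier IN ('plus', 'basic', 'premium') → 138
acct=U97: age_days < 2798 → -192

-118, 360, -294, -104, -340, -53, -137, 138, -192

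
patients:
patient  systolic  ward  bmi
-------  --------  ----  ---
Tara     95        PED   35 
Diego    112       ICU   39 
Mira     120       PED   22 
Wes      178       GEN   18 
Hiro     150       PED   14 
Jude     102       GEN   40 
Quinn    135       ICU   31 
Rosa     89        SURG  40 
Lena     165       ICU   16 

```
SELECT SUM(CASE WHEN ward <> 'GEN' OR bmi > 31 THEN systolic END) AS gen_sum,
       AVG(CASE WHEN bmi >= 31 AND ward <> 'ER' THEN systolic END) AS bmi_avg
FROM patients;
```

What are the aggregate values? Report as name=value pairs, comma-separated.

[gen_sum: ward <> 'GEN' OR bmi > 31]
patient=Tara: ✓ → 95
patient=Diego: ✓ → 112
patient=Mira: ✓ → 120
patient=Wes: ✗
patient=Hiro: ✓ → 150
patient=Jude: ✓ → 102
patient=Quinn: ✓ → 135
patient=Rosa: ✓ → 89
patient=Lena: ✓ → 165
gen_sum = 95 + 112 + 120 + 150 + 102 + 135 + 89 + 165 = 968
—
[bmi_avg: bmi >= 31 AND ward <> 'ER']
patient=Tara: ✓ → 95
patient=Diego: ✓ → 112
patient=Mira: ✗
patient=Wes: ✗
patient=Hiro: ✗
patient=Jude: ✓ → 102
patient=Quinn: ✓ → 135
patient=Rosa: ✓ → 89
patient=Lena: ✗
bmi_avg = (95 + 112 + 102 + 135 + 89) / 5 = 106.6

gen_sum=968, bmi_avg=106.6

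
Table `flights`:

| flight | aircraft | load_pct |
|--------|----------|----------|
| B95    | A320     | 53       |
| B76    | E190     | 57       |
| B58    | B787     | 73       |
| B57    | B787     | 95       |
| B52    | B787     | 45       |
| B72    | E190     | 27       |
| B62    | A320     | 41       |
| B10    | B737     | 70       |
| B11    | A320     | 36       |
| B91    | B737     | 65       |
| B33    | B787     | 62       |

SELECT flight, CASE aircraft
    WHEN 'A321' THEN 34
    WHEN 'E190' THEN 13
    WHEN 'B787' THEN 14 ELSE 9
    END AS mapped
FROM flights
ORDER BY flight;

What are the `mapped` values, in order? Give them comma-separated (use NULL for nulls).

9, 9, 14, 14, 14, 14, 9, 13, 13, 9, 9

flight=B10: ELSE → 9
flight=B11: ELSE → 9
flight=B33: aircraft='B787' → 14
flight=B52: aircraft='B787' → 14
flight=B57: aircraft='B787' → 14
flight=B58: aircraft='B787' → 14
flight=B62: ELSE → 9
flight=B72: aircraft='E190' → 13
flight=B76: aircraft='E190' → 13
flight=B91: ELSE → 9
flight=B95: ELSE → 9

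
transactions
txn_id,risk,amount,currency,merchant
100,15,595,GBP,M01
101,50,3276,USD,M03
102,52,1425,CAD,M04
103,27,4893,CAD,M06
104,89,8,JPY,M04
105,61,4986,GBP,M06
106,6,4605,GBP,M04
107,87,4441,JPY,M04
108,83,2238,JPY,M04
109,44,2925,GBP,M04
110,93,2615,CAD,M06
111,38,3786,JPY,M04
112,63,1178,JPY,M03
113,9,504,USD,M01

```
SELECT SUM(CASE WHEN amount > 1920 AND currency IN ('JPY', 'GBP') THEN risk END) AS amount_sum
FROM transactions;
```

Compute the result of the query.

txn_id=100: ✗
txn_id=101: ✗
txn_id=102: ✗
txn_id=103: ✗
txn_id=104: ✗
txn_id=105: ✓ → 61
txn_id=106: ✓ → 6
txn_id=107: ✓ → 87
txn_id=108: ✓ → 83
txn_id=109: ✓ → 44
txn_id=110: ✗
txn_id=111: ✓ → 38
txn_id=112: ✗
txn_id=113: ✗
amount_sum = 61 + 6 + 87 + 83 + 44 + 38 = 319

319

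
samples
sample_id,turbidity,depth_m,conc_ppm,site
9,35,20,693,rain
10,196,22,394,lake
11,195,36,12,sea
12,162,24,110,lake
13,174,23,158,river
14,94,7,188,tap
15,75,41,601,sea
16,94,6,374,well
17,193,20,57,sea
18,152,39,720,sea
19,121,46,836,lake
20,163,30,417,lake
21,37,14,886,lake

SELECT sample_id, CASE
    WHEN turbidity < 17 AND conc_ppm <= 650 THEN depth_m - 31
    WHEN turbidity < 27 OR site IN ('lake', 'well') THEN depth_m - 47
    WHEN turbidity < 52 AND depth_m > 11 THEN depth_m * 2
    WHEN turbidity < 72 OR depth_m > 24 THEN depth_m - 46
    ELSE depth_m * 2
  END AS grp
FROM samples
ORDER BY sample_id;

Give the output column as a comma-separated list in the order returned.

sample_id=9: turbidity < 52 AND depth_m > 11 → 40
sample_id=10: turbidity < 27 OR site IN ('lake', 'well') → -25
sample_id=11: turbidity < 72 OR depth_m > 24 → -10
sample_id=12: turbidity < 27 OR site IN ('lake', 'well') → -23
sample_id=13: ELSE → 46
sample_id=14: ELSE → 14
sample_id=15: turbidity < 72 OR depth_m > 24 → -5
sample_id=16: turbidity < 27 OR site IN ('lake', 'well') → -41
sample_id=17: ELSE → 40
sample_id=18: turbidity < 72 OR depth_m > 24 → -7
sample_id=19: turbidity < 27 OR site IN ('lake', 'well') → -1
sample_id=20: turbidity < 27 OR site IN ('lake', 'well') → -17
sample_id=21: turbidity < 27 OR site IN ('lake', 'well') → -33

40, -25, -10, -23, 46, 14, -5, -41, 40, -7, -1, -17, -33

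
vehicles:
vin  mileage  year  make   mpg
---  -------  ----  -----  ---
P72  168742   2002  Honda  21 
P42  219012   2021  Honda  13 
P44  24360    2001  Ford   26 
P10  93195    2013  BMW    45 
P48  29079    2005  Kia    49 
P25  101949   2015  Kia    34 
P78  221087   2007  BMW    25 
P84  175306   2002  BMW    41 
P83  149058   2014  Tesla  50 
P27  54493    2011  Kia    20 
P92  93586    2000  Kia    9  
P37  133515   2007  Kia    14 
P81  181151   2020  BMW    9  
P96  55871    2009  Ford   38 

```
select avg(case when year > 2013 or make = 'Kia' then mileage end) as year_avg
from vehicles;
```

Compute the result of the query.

vin=P72: ✗
vin=P42: ✓ → 219012
vin=P44: ✗
vin=P10: ✗
vin=P48: ✓ → 29079
vin=P25: ✓ → 101949
vin=P78: ✗
vin=P84: ✗
vin=P83: ✓ → 149058
vin=P27: ✓ → 54493
vin=P92: ✓ → 93586
vin=P37: ✓ → 133515
vin=P81: ✓ → 181151
vin=P96: ✗
year_avg = (219012 + 29079 + 101949 + 149058 + 54493 + 93586 + 133515 + 181151) / 8 = 120230.375

120230.375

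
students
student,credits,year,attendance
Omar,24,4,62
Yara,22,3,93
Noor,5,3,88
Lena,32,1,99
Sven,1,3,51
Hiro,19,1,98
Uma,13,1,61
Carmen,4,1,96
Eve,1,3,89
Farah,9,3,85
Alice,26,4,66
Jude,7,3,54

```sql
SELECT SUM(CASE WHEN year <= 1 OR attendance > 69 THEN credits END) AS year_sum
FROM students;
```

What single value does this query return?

105

student=Omar: ✗
student=Yara: ✓ → 22
student=Noor: ✓ → 5
student=Lena: ✓ → 32
student=Sven: ✗
student=Hiro: ✓ → 19
student=Uma: ✓ → 13
student=Carmen: ✓ → 4
student=Eve: ✓ → 1
student=Farah: ✓ → 9
student=Alice: ✗
student=Jude: ✗
year_sum = 22 + 5 + 32 + 19 + 13 + 4 + 1 + 9 = 105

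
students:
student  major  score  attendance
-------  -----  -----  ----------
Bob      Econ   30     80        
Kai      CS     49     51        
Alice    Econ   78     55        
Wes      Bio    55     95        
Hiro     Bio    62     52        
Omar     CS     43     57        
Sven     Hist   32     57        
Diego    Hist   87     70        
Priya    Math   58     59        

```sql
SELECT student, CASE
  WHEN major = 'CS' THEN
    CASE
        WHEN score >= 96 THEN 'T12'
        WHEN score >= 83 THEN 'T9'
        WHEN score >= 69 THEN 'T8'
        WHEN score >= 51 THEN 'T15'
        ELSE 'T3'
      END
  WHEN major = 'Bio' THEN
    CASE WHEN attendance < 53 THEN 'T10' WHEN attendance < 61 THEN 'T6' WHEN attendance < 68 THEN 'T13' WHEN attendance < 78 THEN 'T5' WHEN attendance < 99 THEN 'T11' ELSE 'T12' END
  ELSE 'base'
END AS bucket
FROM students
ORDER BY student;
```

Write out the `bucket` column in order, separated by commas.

base, base, base, T10, T3, T3, base, base, T11

student=Alice: major='Econ' → outer ELSE → base
student=Bob: major='Econ' → outer ELSE → base
student=Diego: major='Hist' → outer ELSE → base
student=Hiro: major='Bio' → inner[attendance < 53] → T10
student=Kai: major='CS' → inner[ELSE] → T3
student=Omar: major='CS' → inner[ELSE] → T3
student=Priya: major='Math' → outer ELSE → base
student=Sven: major='Hist' → outer ELSE → base
student=Wes: major='Bio' → inner[attendance < 99] → T11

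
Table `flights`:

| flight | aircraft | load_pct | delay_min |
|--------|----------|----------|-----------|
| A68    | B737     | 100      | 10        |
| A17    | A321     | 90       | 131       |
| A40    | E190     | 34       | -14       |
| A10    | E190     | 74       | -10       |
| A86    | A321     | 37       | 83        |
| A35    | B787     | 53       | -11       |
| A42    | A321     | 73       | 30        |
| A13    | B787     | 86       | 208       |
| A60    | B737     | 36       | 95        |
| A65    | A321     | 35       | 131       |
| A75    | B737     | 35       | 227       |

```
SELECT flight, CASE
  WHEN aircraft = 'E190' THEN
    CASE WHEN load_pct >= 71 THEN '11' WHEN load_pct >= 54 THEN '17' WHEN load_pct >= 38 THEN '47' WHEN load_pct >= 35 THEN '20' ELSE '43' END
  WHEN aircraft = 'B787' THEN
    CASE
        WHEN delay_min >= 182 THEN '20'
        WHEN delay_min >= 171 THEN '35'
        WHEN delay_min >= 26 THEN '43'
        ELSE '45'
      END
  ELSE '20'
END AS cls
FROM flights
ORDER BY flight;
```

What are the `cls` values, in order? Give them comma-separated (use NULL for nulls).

flight=A10: aircraft='E190' → inner[load_pct >= 71] → 11
flight=A13: aircraft='B787' → inner[delay_min >= 182] → 20
flight=A17: aircraft='A321' → outer ELSE → 20
flight=A35: aircraft='B787' → inner[ELSE] → 45
flight=A40: aircraft='E190' → inner[ELSE] → 43
flight=A42: aircraft='A321' → outer ELSE → 20
flight=A60: aircraft='B737' → outer ELSE → 20
flight=A65: aircraft='A321' → outer ELSE → 20
flight=A68: aircraft='B737' → outer ELSE → 20
flight=A75: aircraft='B737' → outer ELSE → 20
flight=A86: aircraft='A321' → outer ELSE → 20

11, 20, 20, 45, 43, 20, 20, 20, 20, 20, 20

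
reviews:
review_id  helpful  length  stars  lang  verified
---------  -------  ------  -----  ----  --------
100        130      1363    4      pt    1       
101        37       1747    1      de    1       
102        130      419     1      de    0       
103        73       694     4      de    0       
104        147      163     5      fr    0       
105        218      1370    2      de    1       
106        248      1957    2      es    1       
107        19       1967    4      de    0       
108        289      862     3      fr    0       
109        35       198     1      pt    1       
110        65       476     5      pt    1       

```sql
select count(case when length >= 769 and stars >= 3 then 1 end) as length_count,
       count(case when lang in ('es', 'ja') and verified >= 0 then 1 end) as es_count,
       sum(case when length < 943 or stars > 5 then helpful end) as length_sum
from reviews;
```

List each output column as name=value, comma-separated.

[length_count: length >= 769 and stars >= 3]
review_id=100: ✓ → 1
review_id=101: ✗
review_id=102: ✗
review_id=103: ✗
review_id=104: ✗
review_id=105: ✗
review_id=106: ✗
review_id=107: ✓ → 1
review_id=108: ✓ → 1
review_id=109: ✗
review_id=110: ✗
length_count = COUNT(1, 1, 1) = 3
—
[es_count: lang in ('es', 'ja') and verified >= 0]
review_id=100: ✗
review_id=101: ✗
review_id=102: ✗
review_id=103: ✗
review_id=104: ✗
review_id=105: ✗
review_id=106: ✓ → 1
review_id=107: ✗
review_id=108: ✗
review_id=109: ✗
review_id=110: ✗
es_count = COUNT(1) = 1
—
[length_sum: length < 943 or stars > 5]
review_id=100: ✗
review_id=101: ✗
review_id=102: ✓ → 130
review_id=103: ✓ → 73
review_id=104: ✓ → 147
review_id=105: ✗
review_id=106: ✗
review_id=107: ✗
review_id=108: ✓ → 289
review_id=109: ✓ → 35
review_id=110: ✓ → 65
length_sum = 130 + 73 + 147 + 289 + 35 + 65 = 739

length_count=3, es_count=1, length_sum=739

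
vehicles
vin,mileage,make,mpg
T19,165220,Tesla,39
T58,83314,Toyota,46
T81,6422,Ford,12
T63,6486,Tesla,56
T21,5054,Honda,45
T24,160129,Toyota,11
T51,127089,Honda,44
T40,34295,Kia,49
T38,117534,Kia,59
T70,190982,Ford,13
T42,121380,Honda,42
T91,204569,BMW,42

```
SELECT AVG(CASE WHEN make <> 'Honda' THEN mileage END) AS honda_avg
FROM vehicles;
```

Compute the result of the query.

vin=T19: ✓ → 165220
vin=T58: ✓ → 83314
vin=T81: ✓ → 6422
vin=T63: ✓ → 6486
vin=T21: ✗
vin=T24: ✓ → 160129
vin=T51: ✗
vin=T40: ✓ → 34295
vin=T38: ✓ → 117534
vin=T70: ✓ → 190982
vin=T42: ✗
vin=T91: ✓ → 204569
honda_avg = (165220 + 83314 + 6422 + 6486 + 160129 + 34295 + 117534 + 190982 + 204569) / 9 = 107661.2222222222

107661.2222222222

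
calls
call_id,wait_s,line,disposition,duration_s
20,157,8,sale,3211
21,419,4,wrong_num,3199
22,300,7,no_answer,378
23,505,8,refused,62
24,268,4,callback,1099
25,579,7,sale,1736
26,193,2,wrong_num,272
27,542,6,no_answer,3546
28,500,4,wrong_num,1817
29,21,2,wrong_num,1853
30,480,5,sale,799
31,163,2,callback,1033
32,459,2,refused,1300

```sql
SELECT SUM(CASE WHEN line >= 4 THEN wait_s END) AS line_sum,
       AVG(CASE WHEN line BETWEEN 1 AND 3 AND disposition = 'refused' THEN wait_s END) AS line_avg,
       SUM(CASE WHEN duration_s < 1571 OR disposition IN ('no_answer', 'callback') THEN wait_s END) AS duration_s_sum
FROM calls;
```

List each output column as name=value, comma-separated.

[line_sum: line >= 4]
call_id=20: ✓ → 157
call_id=21: ✓ → 419
call_id=22: ✓ → 300
call_id=23: ✓ → 505
call_id=24: ✓ → 268
call_id=25: ✓ → 579
call_id=26: ✗
call_id=27: ✓ → 542
call_id=28: ✓ → 500
call_id=29: ✗
call_id=30: ✓ → 480
call_id=31: ✗
call_id=32: ✗
line_sum = 157 + 419 + 300 + 505 + 268 + 579 + 542 + 500 + 480 = 3750
—
[line_avg: line BETWEEN 1 AND 3 AND disposition = 'refused']
call_id=20: ✗
call_id=21: ✗
call_id=22: ✗
call_id=23: ✗
call_id=24: ✗
call_id=25: ✗
call_id=26: ✗
call_id=27: ✗
call_id=28: ✗
call_id=29: ✗
call_id=30: ✗
call_id=31: ✗
call_id=32: ✓ → 459
line_avg = 459
—
[duration_s_sum: duration_s < 1571 OR disposition IN ('no_answer', 'callback')]
call_id=20: ✗
call_id=21: ✗
call_id=22: ✓ → 300
call_id=23: ✓ → 505
call_id=24: ✓ → 268
call_id=25: ✗
call_id=26: ✓ → 193
call_id=27: ✓ → 542
call_id=28: ✗
call_id=29: ✗
call_id=30: ✓ → 480
call_id=31: ✓ → 163
call_id=32: ✓ → 459
duration_s_sum = 300 + 505 + 268 + 193 + 542 + 480 + 163 + 459 = 2910

line_sum=3750, line_avg=459, duration_s_sum=2910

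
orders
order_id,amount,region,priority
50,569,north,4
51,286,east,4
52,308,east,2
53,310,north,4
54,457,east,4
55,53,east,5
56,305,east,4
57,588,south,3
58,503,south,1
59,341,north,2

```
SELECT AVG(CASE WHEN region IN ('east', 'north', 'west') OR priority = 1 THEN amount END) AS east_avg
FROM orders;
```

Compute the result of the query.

348

order_id=50: ✓ → 569
order_id=51: ✓ → 286
order_id=52: ✓ → 308
order_id=53: ✓ → 310
order_id=54: ✓ → 457
order_id=55: ✓ → 53
order_id=56: ✓ → 305
order_id=57: ✗
order_id=58: ✓ → 503
order_id=59: ✓ → 341
east_avg = (569 + 286 + 308 + 310 + 457 + 53 + 305 + 503 + 341) / 9 = 348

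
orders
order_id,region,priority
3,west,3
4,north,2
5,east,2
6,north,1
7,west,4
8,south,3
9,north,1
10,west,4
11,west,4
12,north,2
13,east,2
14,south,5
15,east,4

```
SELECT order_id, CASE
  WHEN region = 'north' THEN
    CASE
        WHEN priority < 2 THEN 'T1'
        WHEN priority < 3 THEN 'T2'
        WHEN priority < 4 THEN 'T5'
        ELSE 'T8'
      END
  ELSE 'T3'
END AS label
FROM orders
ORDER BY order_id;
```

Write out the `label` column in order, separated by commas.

T3, T2, T3, T1, T3, T3, T1, T3, T3, T2, T3, T3, T3

order_id=3: region='west' → outer ELSE → T3
order_id=4: region='north' → inner[priority < 3] → T2
order_id=5: region='east' → outer ELSE → T3
order_id=6: region='north' → inner[priority < 2] → T1
order_id=7: region='west' → outer ELSE → T3
order_id=8: region='south' → outer ELSE → T3
order_id=9: region='north' → inner[priority < 2] → T1
order_id=10: region='west' → outer ELSE → T3
order_id=11: region='west' → outer ELSE → T3
order_id=12: region='north' → inner[priority < 3] → T2
order_id=13: region='east' → outer ELSE → T3
order_id=14: region='south' → outer ELSE → T3
order_id=15: region='east' → outer ELSE → T3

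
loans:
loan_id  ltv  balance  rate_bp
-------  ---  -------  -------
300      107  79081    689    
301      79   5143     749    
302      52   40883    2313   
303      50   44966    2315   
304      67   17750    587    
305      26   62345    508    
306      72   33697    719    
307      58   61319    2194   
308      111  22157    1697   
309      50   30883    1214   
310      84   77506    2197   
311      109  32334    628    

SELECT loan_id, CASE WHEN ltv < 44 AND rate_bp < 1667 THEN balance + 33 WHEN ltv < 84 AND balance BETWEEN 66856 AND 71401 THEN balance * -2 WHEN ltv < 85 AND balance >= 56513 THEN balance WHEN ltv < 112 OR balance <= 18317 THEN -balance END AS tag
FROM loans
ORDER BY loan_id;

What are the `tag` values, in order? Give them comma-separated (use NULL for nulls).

-79081, -5143, -40883, -44966, -17750, 62378, -33697, 61319, -22157, -30883, 77506, -32334

loan_id=300: ltv < 112 OR balance <= 18317 → -79081
loan_id=301: ltv < 112 OR balance <= 18317 → -5143
loan_id=302: ltv < 112 OR balance <= 18317 → -40883
loan_id=303: ltv < 112 OR balance <= 18317 → -44966
loan_id=304: ltv < 112 OR balance <= 18317 → -17750
loan_id=305: ltv < 44 AND rate_bp < 1667 → 62378
loan_id=306: ltv < 112 OR balance <= 18317 → -33697
loan_id=307: ltv < 85 AND balance >= 56513 → 61319
loan_id=308: ltv < 112 OR balance <= 18317 → -22157
loan_id=309: ltv < 112 OR balance <= 18317 → -30883
loan_id=310: ltv < 85 AND balance >= 56513 → 77506
loan_id=311: ltv < 112 OR balance <= 18317 → -32334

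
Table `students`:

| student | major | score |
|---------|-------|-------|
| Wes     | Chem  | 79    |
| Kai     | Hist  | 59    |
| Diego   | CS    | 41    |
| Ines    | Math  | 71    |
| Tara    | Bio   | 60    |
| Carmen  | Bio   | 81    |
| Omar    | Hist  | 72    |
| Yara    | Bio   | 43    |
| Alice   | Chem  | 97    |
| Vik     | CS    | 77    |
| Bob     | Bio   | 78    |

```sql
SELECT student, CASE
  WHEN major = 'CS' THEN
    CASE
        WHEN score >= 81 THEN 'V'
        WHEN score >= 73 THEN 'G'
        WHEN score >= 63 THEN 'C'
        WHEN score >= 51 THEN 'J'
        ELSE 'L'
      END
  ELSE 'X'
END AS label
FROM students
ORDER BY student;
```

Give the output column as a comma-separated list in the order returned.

student=Alice: major='Chem' → outer ELSE → X
student=Bob: major='Bio' → outer ELSE → X
student=Carmen: major='Bio' → outer ELSE → X
student=Diego: major='CS' → inner[ELSE] → L
student=Ines: major='Math' → outer ELSE → X
student=Kai: major='Hist' → outer ELSE → X
student=Omar: major='Hist' → outer ELSE → X
student=Tara: major='Bio' → outer ELSE → X
student=Vik: major='CS' → inner[score >= 73] → G
student=Wes: major='Chem' → outer ELSE → X
student=Yara: major='Bio' → outer ELSE → X

X, X, X, L, X, X, X, X, G, X, X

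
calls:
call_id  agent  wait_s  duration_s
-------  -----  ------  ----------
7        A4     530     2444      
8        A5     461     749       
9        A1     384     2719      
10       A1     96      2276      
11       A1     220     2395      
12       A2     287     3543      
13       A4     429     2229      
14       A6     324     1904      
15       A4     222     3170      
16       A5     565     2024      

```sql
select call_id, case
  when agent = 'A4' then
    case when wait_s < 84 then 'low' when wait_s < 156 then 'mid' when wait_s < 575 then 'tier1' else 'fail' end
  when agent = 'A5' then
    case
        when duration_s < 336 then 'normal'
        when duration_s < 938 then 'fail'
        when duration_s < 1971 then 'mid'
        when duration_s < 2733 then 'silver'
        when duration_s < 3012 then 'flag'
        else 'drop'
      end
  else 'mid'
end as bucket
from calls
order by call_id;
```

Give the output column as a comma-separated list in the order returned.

call_id=7: agent='A4' → inner[wait_s < 575] → tier1
call_id=8: agent='A5' → inner[duration_s < 938] → fail
call_id=9: agent='A1' → outer ELSE → mid
call_id=10: agent='A1' → outer ELSE → mid
call_id=11: agent='A1' → outer ELSE → mid
call_id=12: agent='A2' → outer ELSE → mid
call_id=13: agent='A4' → inner[wait_s < 575] → tier1
call_id=14: agent='A6' → outer ELSE → mid
call_id=15: agent='A4' → inner[wait_s < 575] → tier1
call_id=16: agent='A5' → inner[duration_s < 2733] → silver

tier1, fail, mid, mid, mid, mid, tier1, mid, tier1, silver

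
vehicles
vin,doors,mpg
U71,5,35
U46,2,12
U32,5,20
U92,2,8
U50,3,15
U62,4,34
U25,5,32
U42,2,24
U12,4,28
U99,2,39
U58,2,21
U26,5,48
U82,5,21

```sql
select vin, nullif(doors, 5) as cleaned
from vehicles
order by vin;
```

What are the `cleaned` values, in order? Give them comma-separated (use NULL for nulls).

4, NULL, NULL, NULL, 2, 2, 3, 2, 4, NULL, NULL, 2, 2

vin=U12: doors=4 vs 5: differ → 4
vin=U25: doors=5 vs 5: equal → NULL
vin=U26: doors=5 vs 5: equal → NULL
vin=U32: doors=5 vs 5: equal → NULL
vin=U42: doors=2 vs 5: differ → 2
vin=U46: doors=2 vs 5: differ → 2
vin=U50: doors=3 vs 5: differ → 3
vin=U58: doors=2 vs 5: differ → 2
vin=U62: doors=4 vs 5: differ → 4
vin=U71: doors=5 vs 5: equal → NULL
vin=U82: doors=5 vs 5: equal → NULL
vin=U92: doors=2 vs 5: differ → 2
vin=U99: doors=2 vs 5: differ → 2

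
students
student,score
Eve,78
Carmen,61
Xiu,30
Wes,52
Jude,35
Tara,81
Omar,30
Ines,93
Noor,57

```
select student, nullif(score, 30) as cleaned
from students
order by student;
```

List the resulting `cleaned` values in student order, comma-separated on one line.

student=Carmen: score=61 vs 30: differ → 61
student=Eve: score=78 vs 30: differ → 78
student=Ines: score=93 vs 30: differ → 93
student=Jude: score=35 vs 30: differ → 35
student=Noor: score=57 vs 30: differ → 57
student=Omar: score=30 vs 30: equal → NULL
student=Tara: score=81 vs 30: differ → 81
student=Wes: score=52 vs 30: differ → 52
student=Xiu: score=30 vs 30: equal → NULL

61, 78, 93, 35, 57, NULL, 81, 52, NULL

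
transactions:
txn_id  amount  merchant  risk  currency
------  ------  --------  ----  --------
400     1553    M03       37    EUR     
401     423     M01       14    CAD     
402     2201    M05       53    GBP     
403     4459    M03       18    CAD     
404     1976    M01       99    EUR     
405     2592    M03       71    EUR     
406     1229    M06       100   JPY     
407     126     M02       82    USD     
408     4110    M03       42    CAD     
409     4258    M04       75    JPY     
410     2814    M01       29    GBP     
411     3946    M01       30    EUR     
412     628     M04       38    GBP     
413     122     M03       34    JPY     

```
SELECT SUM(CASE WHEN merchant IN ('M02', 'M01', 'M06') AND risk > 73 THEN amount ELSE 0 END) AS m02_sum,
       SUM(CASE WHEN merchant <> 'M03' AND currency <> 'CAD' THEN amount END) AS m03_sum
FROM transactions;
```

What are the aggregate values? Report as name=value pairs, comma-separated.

[m02_sum: merchant IN ('M02', 'M01', 'M06') AND risk > 73]
txn_id=400: ✗
txn_id=401: ✗
txn_id=402: ✗
txn_id=403: ✗
txn_id=404: ✓ → 1976
txn_id=405: ✗
txn_id=406: ✓ → 1229
txn_id=407: ✓ → 126
txn_id=408: ✗
txn_id=409: ✗
txn_id=410: ✗
txn_id=411: ✗
txn_id=412: ✗
txn_id=413: ✗
m02_sum = 1976 + 1229 + 126 = 3331
—
[m03_sum: merchant <> 'M03' AND currency <> 'CAD']
txn_id=400: ✗
txn_id=401: ✗
txn_id=402: ✓ → 2201
txn_id=403: ✗
txn_id=404: ✓ → 1976
txn_id=405: ✗
txn_id=406: ✓ → 1229
txn_id=407: ✓ → 126
txn_id=408: ✗
txn_id=409: ✓ → 4258
txn_id=410: ✓ → 2814
txn_id=411: ✓ → 3946
txn_id=412: ✓ → 628
txn_id=413: ✗
m03_sum = 2201 + 1976 + 1229 + 126 + 4258 + 2814 + 3946 + 628 = 17178

m02_sum=3331, m03_sum=17178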